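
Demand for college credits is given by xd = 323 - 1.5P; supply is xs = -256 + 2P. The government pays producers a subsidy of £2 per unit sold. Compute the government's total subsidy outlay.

Government cost = 1072/7

Pre-subsidy: 323 - 1.5P = -256 + 2P gives P* = 1158/7, x* = 524/7.
With the subsidy, sellers receive Ps = Pb + 2 for each unit, where Pb is the price buyers pay.
Supply in terms of Pb becomes xs = -256 + 2(Pb + 2) = -252 + 2Pb. Setting this equal to demand: 323 - 1.5Pb = -252 + 2Pb, so Pb = 1150/7.
Sellers receive Ps = 1150/7 + 2 = 1164/7; x' = 323 − 1.5·(1150/7) = 536/7.
Government outlay = subsidy × quantity = 2 × 536/7 = 1072/7.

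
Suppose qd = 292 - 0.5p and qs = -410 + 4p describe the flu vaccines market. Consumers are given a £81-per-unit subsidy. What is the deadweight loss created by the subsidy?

Pre-subsidy: 292 - 0.5p = -410 + 4p gives p* = 156, q* = 214.
With the rebate, buyers effectively pay pb = ps − 81, where ps is the price sellers receive.
Demand in terms of ps becomes qd = 292 − 0.5(ps − 81) = 332.5 - 0.5ps. Setting this equal to supply: 332.5 - 0.5ps = -410 + 4ps, so ps = 165.
Buyers pay pb = 165 − 81 = 84; q' = -410 + 4·165 = 250.
The subsidy expands output by 250 − 214 = 36 past the efficient level; on those units the gap between marginal cost and willingness to pay runs from 0 up to 81.
DWL = ½ × 81 × 36 = 1458.

Deadweight loss = £1458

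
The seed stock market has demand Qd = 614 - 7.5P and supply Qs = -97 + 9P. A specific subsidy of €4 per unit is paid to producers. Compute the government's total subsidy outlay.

Pre-subsidy: 614 - 7.5P = -97 + 9P gives P* = 474/11, Q* = 3199/11.
With the subsidy, sellers receive Ps = Pb + 4 for each unit, where Pb is the price buyers pay.
Supply in terms of Pb becomes Qs = -97 + 9(Pb + 4) = -61 + 9Pb. Setting this equal to demand: 614 - 7.5Pb = -61 + 9Pb, so Pb = 450/11.
Sellers receive Ps = 450/11 + 4 = 494/11; Q' = 614 − 7.5·(450/11) = 3379/11.
Government outlay = subsidy × quantity = 4 × 3379/11 = 13516/11.

Government cost = 13516/11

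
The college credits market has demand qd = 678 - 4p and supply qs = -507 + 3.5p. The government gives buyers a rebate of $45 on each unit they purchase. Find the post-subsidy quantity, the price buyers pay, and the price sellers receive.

q' = 130; buyers pay $137; sellers receive $182

Pre-subsidy: 678 - 4p = -507 + 3.5p gives p* = 158, q* = 46.
With the rebate, buyers effectively pay pb = ps − 45, where ps is the price sellers receive.
Demand in terms of ps becomes qd = 678 − 4(ps − 45) = 858 - 4ps. Setting this equal to supply: 858 - 4ps = -507 + 3.5ps, so ps = 182.
Buyers pay pb = 182 − 45 = 137; q' = -507 + 3.5·182 = 130.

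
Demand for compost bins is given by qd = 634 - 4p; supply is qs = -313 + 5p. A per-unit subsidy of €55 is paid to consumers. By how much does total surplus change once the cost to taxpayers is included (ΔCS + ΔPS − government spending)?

Pre-subsidy: 634 - 4p = -313 + 5p gives p* = 947/9, q* = 1918/9.
With the rebate, buyers effectively pay pb = ps − 55, where ps is the price sellers receive.
Demand in terms of ps becomes qd = 634 − 4(ps − 55) = 854 - 4ps. Setting this equal to supply: 854 - 4ps = -313 + 5ps, so ps = 389/3.
Buyers pay pb = 389/3 − 55 = 224/3; q' = -313 + 5·(389/3) = 1006/3.
ΔCS = ½(1918/9 + 1006/3)(947/9 − 224/3) = 678700/81; ΔPS = ½(1918/9 + 1006/3)(389/3 − 947/9) = 542960/81.
Government spending = 55 × 1006/3 = 55330/3.
Net change = 678700/81 + 542960/81 − 55330/3 = -30250/9. The loss equals the DWL triangle ½·55·1100/9.

Net change in total surplus = -30250/9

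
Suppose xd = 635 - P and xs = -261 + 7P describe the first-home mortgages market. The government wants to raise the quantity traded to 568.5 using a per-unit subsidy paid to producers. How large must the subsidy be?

Required subsidy s = 52 per unit

At x = 568.5, invert demand for the buyer price: Pb = (635 − 568.5)/1 = 66.5; invert supply for the seller price: Ps = (568.5 − (-261))/7 = 118.5.
The subsidy must fill the gap: s = Ps − Pb = 118.5 − 66.5 = 52.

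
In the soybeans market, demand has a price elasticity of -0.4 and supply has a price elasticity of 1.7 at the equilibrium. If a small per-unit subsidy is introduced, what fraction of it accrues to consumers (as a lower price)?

For a small subsidy around the equilibrium, the benefit split depends on the relative slopes, which at a point are proportional to the elasticities.
Buyer share = εs/(εs + |εd|) = 1.7/(1.7 + 0.4) = 17/21; seller share = |εd|/(εs + |εd|) = 4/21.

Consumer share = 17/21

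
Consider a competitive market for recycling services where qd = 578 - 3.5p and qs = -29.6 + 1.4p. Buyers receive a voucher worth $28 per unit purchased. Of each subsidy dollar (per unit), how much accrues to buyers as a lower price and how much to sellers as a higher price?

Pre-subsidy: 578 - 3.5p = -29.6 + 1.4p gives p* = 124, q* = 144.
With the rebate, buyers effectively pay pb = ps − 28, where ps is the price sellers receive.
Demand in terms of ps becomes qd = 578 − 3.5(ps − 28) = 676 - 3.5ps. Setting this equal to supply: 676 - 3.5ps = -29.6 + 1.4ps, so ps = 144.
Buyers pay pb = 144 − 28 = 116; q' = -29.6 + 1.4·144 = 172.
Buyers' price falls by p* − pb = 124 − 116 = 8; sellers' price rises by ps − p* = 144 − 124 = 20.

Buyers gain $8 per unit; sellers gain $20 per unit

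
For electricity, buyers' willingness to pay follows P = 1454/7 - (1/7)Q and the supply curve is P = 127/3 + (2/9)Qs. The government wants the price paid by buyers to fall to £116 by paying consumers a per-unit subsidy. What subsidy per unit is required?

At a buyer price of 116, quantity demanded is 1454 − 7·116 = 642.
Sellers supply 642 only when they receive Ps = 127/3 + (2/9)·642 = 185.
s = Ps − Pb = 185 − 116 = 69.

Required subsidy s = £69 per unit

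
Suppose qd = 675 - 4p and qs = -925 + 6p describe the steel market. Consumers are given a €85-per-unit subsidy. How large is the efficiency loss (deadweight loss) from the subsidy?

Deadweight loss = €8670

Pre-subsidy: 675 - 4p = -925 + 6p gives p* = 160, q* = 35.
With the rebate, buyers effectively pay pb = ps − 85, where ps is the price sellers receive.
Demand in terms of ps becomes qd = 675 − 4(ps − 85) = 1015 - 4ps. Setting this equal to supply: 1015 - 4ps = -925 + 6ps, so ps = 194.
Buyers pay pb = 194 − 85 = 109; q' = -925 + 6·194 = 239.
The subsidy expands output by 239 − 35 = 204 past the efficient level; on those units the gap between marginal cost and willingness to pay runs from 0 up to 85.
DWL = ½ × 85 × 204 = 8670.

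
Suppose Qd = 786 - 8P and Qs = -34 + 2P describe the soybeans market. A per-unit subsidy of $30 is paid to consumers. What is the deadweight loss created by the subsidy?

Deadweight loss = $720

Pre-subsidy: 786 - 8P = -34 + 2P gives P* = 82, Q* = 130.
With the rebate, buyers effectively pay Pb = Ps − 30, where Ps is the price sellers receive.
Demand in terms of Ps becomes Qd = 786 − 8(Ps − 30) = 1026 - 8Ps. Setting this equal to supply: 1026 - 8Ps = -34 + 2Ps, so Ps = 106.
Buyers pay Pb = 106 − 30 = 76; Q' = -34 + 2·106 = 178.
The subsidy expands output by 178 − 130 = 48 past the efficient level; on those units the gap between marginal cost and willingness to pay runs from 0 up to 30.
DWL = ½ × 30 × 48 = 720.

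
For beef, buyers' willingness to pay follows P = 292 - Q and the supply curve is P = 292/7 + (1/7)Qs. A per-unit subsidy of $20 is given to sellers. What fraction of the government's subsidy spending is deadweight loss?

DWL / government spending = 35/946

Pre-subsidy: 292 - Q = 292/7 + (1/7)Q gives Q* = 219 and P* = 73.
With the subsidy, sellers receive Ps = Pb + 20 for each unit, where Pb is the price buyers pay.
On the curves, Pb = 292 - Q and Ps = 292/7 + (1/7)Q; the wedge Ps − Pb = 20 gives 292/7 + (1/7)Q − (292 - Q) = 20, so Q' = 236.5.
Then Pb = 292 − 1·236.5 = 55.5 and Ps = 292/7 + (1/7)·236.5 = 75.5.
ΔCS = ½(219 + 236.5)(73 − 55.5) = 3985.625; ΔPS = ½(219 + 236.5)(75.5 − 73) = 569.375.
Government spending = 20 × 236.5 = 4730.
DWL = ½ × 20 × (236.5 − 219) = 175; fraction = 175 / 4730 = 35/946.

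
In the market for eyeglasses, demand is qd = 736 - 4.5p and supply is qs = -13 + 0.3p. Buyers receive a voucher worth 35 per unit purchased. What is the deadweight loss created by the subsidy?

Deadweight loss = 172.265625

Pre-subsidy: 736 - 4.5p = -13 + 0.3p gives p* = 3745/24, q* = 33.8125.
With the rebate, buyers effectively pay pb = ps − 35, where ps is the price sellers receive.
Demand in terms of ps becomes qd = 736 − 4.5(ps − 35) = 893.5 - 4.5ps. Setting this equal to supply: 893.5 - 4.5ps = -13 + 0.3ps, so ps = 9065/48.
Buyers pay pb = 9065/48 − 35 = 7385/48; q' = -13 + 0.3·(9065/48) = 43.65625.
The subsidy expands output by 43.65625 − 33.8125 = 9.84375 past the efficient level; on those units the gap between marginal cost and willingness to pay runs from 0 up to 35.
DWL = ½ × 35 × 9.84375 = 172.265625.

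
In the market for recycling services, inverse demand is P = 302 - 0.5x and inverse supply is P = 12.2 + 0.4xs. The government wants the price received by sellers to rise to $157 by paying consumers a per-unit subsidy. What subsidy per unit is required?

Required subsidy s = $36 per unit

At a seller price of 157, quantity supplied is -30.5 + 2.5·157 = 362.
Buyers absorb 362 only when they pay Pb = 302 − 0.5·362 = 121.
s = Ps − Pb = 157 − 121 = 36.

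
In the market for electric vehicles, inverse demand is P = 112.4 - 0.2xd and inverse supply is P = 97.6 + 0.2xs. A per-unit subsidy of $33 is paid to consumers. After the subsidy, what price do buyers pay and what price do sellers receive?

Pre-subsidy: 112.4 - 0.2x = 97.6 + 0.2x gives x* = 37 and P* = 105.
With the rebate, buyers effectively pay Pb = Ps − 33, where Ps is the price sellers receive.
On the curves, Pb = 112.4 - 0.2x and Ps = 97.6 + 0.2x; the wedge Ps − Pb = 33 gives 97.6 + 0.2x − (112.4 - 0.2x) = 33, so x' = 119.5.
Then Pb = 112.4 − 0.2·119.5 = 88.5 and Ps = 97.6 + 0.2·119.5 = 121.5.

Buyers pay $88.5; sellers receive $121.5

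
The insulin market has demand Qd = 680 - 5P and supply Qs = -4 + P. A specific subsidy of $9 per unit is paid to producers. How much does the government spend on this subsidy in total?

Government cost = $1057.5

Pre-subsidy: 680 - 5P = -4 + P gives P* = 114, Q* = 110.
With the subsidy, sellers receive Ps = Pb + 9 for each unit, where Pb is the price buyers pay.
Supply in terms of Pb becomes Qs = -4 + 1(Pb + 9) = 5 + Pb. Setting this equal to demand: 680 - 5Pb = 5 + Pb, so Pb = 112.5.
Sellers receive Ps = 112.5 + 9 = 121.5; Q' = 680 − 5·112.5 = 117.5.
Government outlay = subsidy × quantity = 9 × 117.5 = 1057.5.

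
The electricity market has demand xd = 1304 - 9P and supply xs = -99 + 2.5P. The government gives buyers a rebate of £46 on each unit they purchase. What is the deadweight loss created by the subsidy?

Deadweight loss = £2070

Pre-subsidy: 1304 - 9P = -99 + 2.5P gives P* = 122, x* = 206.
With the rebate, buyers effectively pay Pb = Ps − 46, where Ps is the price sellers receive.
Demand in terms of Ps becomes xd = 1304 − 9(Ps − 46) = 1718 - 9Ps. Setting this equal to supply: 1718 - 9Ps = -99 + 2.5Ps, so Ps = 158.
Buyers pay Pb = 158 − 46 = 112; x' = -99 + 2.5·158 = 296.
The subsidy expands output by 296 − 206 = 90 past the efficient level; on those units the gap between marginal cost and willingness to pay runs from 0 up to 46.
DWL = ½ × 46 × 90 = 2070.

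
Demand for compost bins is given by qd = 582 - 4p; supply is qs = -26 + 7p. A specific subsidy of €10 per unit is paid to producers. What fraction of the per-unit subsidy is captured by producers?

Producer share = 4/11

Pre-subsidy: 582 - 4p = -26 + 7p gives p* = 608/11, q* = 3970/11.
With the subsidy, sellers receive ps = pb + 10 for each unit, where pb is the price buyers pay.
Supply in terms of pb becomes qs = -26 + 7(pb + 10) = 44 + 7pb. Setting this equal to demand: 582 - 4pb = 44 + 7pb, so pb = 538/11.
Sellers receive ps = 538/11 + 10 = 648/11; q' = 582 − 4·(538/11) = 4250/11.
Buyers' price falls by p* − pb = 608/11 − 538/11 = 70/11; sellers' price rises by ps − p* = 648/11 − 608/11 = 40/11.
So producers capture (40/11)/10 = 4/11 of each unit of subsidy.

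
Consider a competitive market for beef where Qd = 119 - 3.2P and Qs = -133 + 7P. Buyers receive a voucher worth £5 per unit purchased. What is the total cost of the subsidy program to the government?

Pre-subsidy: 119 - 3.2P = -133 + 7P gives P* = 420/17, Q* = 679/17.
With the rebate, buyers effectively pay Pb = Ps − 5, where Ps is the price sellers receive.
Demand in terms of Ps becomes Qd = 119 − 3.2(Ps − 5) = 135 - 3.2Ps. Setting this equal to supply: 135 - 3.2Ps = -133 + 7Ps, so Ps = 1340/51.
Buyers pay Pb = 1340/51 − 5 = 1085/51; Q' = -133 + 7·(1340/51) = 2597/51.
Government outlay = subsidy × quantity = 5 × 2597/51 = 12985/51.

Government cost = 12985/51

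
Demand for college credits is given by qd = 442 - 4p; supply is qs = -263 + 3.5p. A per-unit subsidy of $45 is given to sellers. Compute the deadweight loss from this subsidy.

Deadweight loss = $1890

Pre-subsidy: 442 - 4p = -263 + 3.5p gives p* = 94, q* = 66.
With the subsidy, sellers receive ps = pb + 45 for each unit, where pb is the price buyers pay.
Supply in terms of pb becomes qs = -263 + 3.5(pb + 45) = -105.5 + 3.5pb. Setting this equal to demand: 442 - 4pb = -105.5 + 3.5pb, so pb = 73.
Sellers receive ps = 73 + 45 = 118; q' = 442 − 4·73 = 150.
The subsidy expands output by 150 − 66 = 84 past the efficient level; on those units the gap between marginal cost and willingness to pay runs from 0 up to 45.
DWL = ½ × 45 × 84 = 1890.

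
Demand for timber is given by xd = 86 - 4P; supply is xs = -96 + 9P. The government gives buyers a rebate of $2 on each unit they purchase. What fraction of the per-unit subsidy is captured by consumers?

Consumer share = 9/13

Pre-subsidy: 86 - 4P = -96 + 9P gives P* = 14, x* = 30.
With the rebate, buyers effectively pay Pb = Ps − 2, where Ps is the price sellers receive.
Demand in terms of Ps becomes xd = 86 − 4(Ps − 2) = 94 - 4Ps. Setting this equal to supply: 94 - 4Ps = -96 + 9Ps, so Ps = 190/13.
Buyers pay Pb = 190/13 − 2 = 164/13; x' = -96 + 9·(190/13) = 462/13.
Buyers' price falls by P* − Pb = 14 − 164/13 = 18/13; sellers' price rises by Ps − P* = 190/13 − 14 = 8/13.
So consumers capture (18/13)/2 = 9/13 of each unit of subsidy.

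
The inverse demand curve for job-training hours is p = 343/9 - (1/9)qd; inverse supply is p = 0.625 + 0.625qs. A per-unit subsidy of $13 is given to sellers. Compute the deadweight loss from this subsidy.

Pre-subsidy: 343/9 - (1/9)q = 0.625 + 0.625q gives q* = 2699/53 and p* = 1720/53.
With the subsidy, sellers receive ps = pb + 13 for each unit, where pb is the price buyers pay.
On the curves, pb = 343/9 - (1/9)q and ps = 0.625 + 0.625q; the wedge ps − pb = 13 gives 0.625 + 0.625q − (343/9 - (1/9)q) = 13, so q' = 3635/53.
Then pb = 343/9 − (1/9)·(3635/53) = 1616/53 and ps = 0.625 + 0.625·(3635/53) = 2305/53.
The subsidy expands output by 3635/53 − 2699/53 = 936/53 past the efficient level; on those units the gap between marginal cost and willingness to pay runs from 0 up to 13.
DWL = ½ × 13 × 936/53 = 6084/53.

Deadweight loss = 6084/53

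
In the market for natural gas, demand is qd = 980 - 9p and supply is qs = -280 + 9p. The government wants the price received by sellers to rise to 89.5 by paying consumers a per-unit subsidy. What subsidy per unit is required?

At a seller price of 89.5, quantity supplied is -280 + 9·89.5 = 525.5.
Buyers absorb 525.5 only when they pay pb with 980 − 9·pb = 525.5, i.e. pb = 50.5.
s = ps − pb = 89.5 − 50.5 = 39.

Required subsidy s = 39 per unit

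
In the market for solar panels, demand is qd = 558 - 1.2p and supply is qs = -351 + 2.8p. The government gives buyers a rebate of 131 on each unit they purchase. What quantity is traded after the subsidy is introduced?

q' = 395.34

Pre-subsidy: 558 - 1.2p = -351 + 2.8p gives p* = 227.25, q* = 285.3.
With the rebate, buyers effectively pay pb = ps − 131, where ps is the price sellers receive.
Demand in terms of ps becomes qd = 558 − 1.2(ps − 131) = 715.2 - 1.2ps. Setting this equal to supply: 715.2 - 1.2ps = -351 + 2.8ps, so ps = 266.55.
Buyers pay pb = 266.55 − 131 = 135.55; q' = -351 + 2.8·266.55 = 395.34.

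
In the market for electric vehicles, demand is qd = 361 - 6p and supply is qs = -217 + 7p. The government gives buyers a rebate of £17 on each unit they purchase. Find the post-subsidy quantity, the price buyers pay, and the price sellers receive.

Pre-subsidy: 361 - 6p = -217 + 7p gives p* = 578/13, q* = 1225/13.
With the rebate, buyers effectively pay pb = ps − 17, where ps is the price sellers receive.
Demand in terms of ps becomes qd = 361 − 6(ps − 17) = 463 - 6ps. Setting this equal to supply: 463 - 6ps = -217 + 7ps, so ps = 680/13.
Buyers pay pb = 680/13 − 17 = 459/13; q' = -217 + 7·(680/13) = 1939/13.

q' = 1939/13; buyers pay 459/13; sellers receive 680/13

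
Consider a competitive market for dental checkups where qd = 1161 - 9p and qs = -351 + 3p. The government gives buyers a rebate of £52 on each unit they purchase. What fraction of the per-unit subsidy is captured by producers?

Producer share = 0.75

Pre-subsidy: 1161 - 9p = -351 + 3p gives p* = 126, q* = 27.
With the rebate, buyers effectively pay pb = ps − 52, where ps is the price sellers receive.
Demand in terms of ps becomes qd = 1161 − 9(ps − 52) = 1629 - 9ps. Setting this equal to supply: 1629 - 9ps = -351 + 3ps, so ps = 165.
Buyers pay pb = 165 − 52 = 113; q' = -351 + 3·165 = 144.
Buyers' price falls by p* − pb = 126 − 113 = 13; sellers' price rises by ps − p* = 165 − 126 = 39.
So producers capture 39/52 = 0.75 of each unit of subsidy.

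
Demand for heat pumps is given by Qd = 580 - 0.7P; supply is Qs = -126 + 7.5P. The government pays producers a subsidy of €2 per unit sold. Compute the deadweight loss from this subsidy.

Pre-subsidy: 580 - 0.7P = -126 + 7.5P gives P* = 3530/41, Q* = 21309/41.
With the subsidy, sellers receive Ps = Pb + 2 for each unit, where Pb is the price buyers pay.
Supply in terms of Pb becomes Qs = -126 + 7.5(Pb + 2) = -111 + 7.5Pb. Setting this equal to demand: 580 - 0.7Pb = -111 + 7.5Pb, so Pb = 3455/41.
Sellers receive Ps = 3455/41 + 2 = 3537/41; Q' = 580 − 0.7·(3455/41) = 42723/82.
The subsidy expands output by 42723/82 − 21309/41 = 105/82 past the efficient level; on those units the gap between marginal cost and willingness to pay runs from 0 up to 2.
DWL = ½ × 2 × 105/82 = 105/82.

Deadweight loss = 105/82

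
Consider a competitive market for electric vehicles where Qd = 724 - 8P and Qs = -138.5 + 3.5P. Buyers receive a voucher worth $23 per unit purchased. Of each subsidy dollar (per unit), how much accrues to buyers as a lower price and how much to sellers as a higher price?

Buyers gain $7 per unit; sellers gain $16 per unit

Pre-subsidy: 724 - 8P = -138.5 + 3.5P gives P* = 75, Q* = 124.
With the rebate, buyers effectively pay Pb = Ps − 23, where Ps is the price sellers receive.
Demand in terms of Ps becomes Qd = 724 − 8(Ps − 23) = 908 - 8Ps. Setting this equal to supply: 908 - 8Ps = -138.5 + 3.5Ps, so Ps = 91.
Buyers pay Pb = 91 − 23 = 68; Q' = -138.5 + 3.5·91 = 180.
Buyers' price falls by P* − Pb = 75 − 68 = 7; sellers' price rises by Ps − P* = 91 − 75 = 16.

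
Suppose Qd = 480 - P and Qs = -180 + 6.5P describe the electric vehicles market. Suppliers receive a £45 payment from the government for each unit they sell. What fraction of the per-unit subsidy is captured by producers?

Pre-subsidy: 480 - P = -180 + 6.5P gives P* = 88, Q* = 392.
With the subsidy, sellers receive Ps = Pb + 45 for each unit, where Pb is the price buyers pay.
Supply in terms of Pb becomes Qs = -180 + 6.5(Pb + 45) = 112.5 + 6.5Pb. Setting this equal to demand: 480 - Pb = 112.5 + 6.5Pb, so Pb = 49.
Sellers receive Ps = 49 + 45 = 94; Q' = 480 − 1·49 = 431.
Buyers' price falls by P* − Pb = 88 − 49 = 39; sellers' price rises by Ps − P* = 94 − 88 = 6.
So producers capture 6/45 = 2/15 of each unit of subsidy.

Producer share = 2/15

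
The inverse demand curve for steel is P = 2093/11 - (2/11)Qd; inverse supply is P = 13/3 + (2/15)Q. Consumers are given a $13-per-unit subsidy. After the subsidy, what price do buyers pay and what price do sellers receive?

Pre-subsidy: 2093/11 - (2/11)Q = 13/3 + (2/15)Q gives Q* = 590 and P* = 83.
With the rebate, buyers effectively pay Pb = Ps − 13, where Ps is the price sellers receive.
On the curves, Pb = 2093/11 - (2/11)Q and Ps = 13/3 + (2/15)Q; the wedge Ps − Pb = 13 gives 13/3 + (2/15)Q − (2093/11 - (2/11)Q) = 13, so Q' = 631.25.
Then Pb = 2093/11 − (2/11)·631.25 = 75.5 and Ps = 13/3 + (2/15)·631.25 = 88.5.

Buyers pay $75.5; sellers receive $88.5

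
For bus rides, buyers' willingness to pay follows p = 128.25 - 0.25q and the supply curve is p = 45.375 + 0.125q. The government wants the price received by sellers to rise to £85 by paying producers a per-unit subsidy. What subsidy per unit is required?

Required subsidy s = £36 per unit

At a seller price of 85, quantity supplied is -363 + 8·85 = 317.
Buyers absorb 317 only when they pay pb = 128.25 − 0.25·317 = 49.
s = ps − pb = 85 − 49 = 36.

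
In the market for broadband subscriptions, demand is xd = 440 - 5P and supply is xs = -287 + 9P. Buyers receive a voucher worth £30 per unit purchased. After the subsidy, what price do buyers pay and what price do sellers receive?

Buyers pay 457/14; sellers receive 877/14

Pre-subsidy: 440 - 5P = -287 + 9P gives P* = 727/14, x* = 2525/14.
With the rebate, buyers effectively pay Pb = Ps − 30, where Ps is the price sellers receive.
Demand in terms of Ps becomes xd = 440 − 5(Ps − 30) = 590 - 5Ps. Setting this equal to supply: 590 - 5Ps = -287 + 9Ps, so Ps = 877/14.
Buyers pay Pb = 877/14 − 30 = 457/14; x' = -287 + 9·(877/14) = 3875/14.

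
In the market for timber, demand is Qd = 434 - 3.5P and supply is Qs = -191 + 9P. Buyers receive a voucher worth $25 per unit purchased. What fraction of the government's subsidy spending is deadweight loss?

DWL / government spending = 9/92

Pre-subsidy: 434 - 3.5P = -191 + 9P gives P* = 50, Q* = 259.
With the rebate, buyers effectively pay Pb = Ps − 25, where Ps is the price sellers receive.
Demand in terms of Ps becomes Qd = 434 − 3.5(Ps − 25) = 521.5 - 3.5Ps. Setting this equal to supply: 521.5 - 3.5Ps = -191 + 9Ps, so Ps = 57.
Buyers pay Pb = 57 − 25 = 32; Q' = -191 + 9·57 = 322.
ΔCS = ½(259 + 322)(50 − 32) = 5229; ΔPS = ½(259 + 322)(57 − 50) = 2033.5.
Government spending = 25 × 322 = 8050.
DWL = ½ × 25 × (322 − 259) = 787.5; fraction = 787.5 / 8050 = 9/92.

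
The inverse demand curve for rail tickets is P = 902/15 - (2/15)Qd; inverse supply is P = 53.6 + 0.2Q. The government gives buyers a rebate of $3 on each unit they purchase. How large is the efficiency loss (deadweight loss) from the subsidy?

Deadweight loss = $13.5

Pre-subsidy: 902/15 - (2/15)Q = 53.6 + 0.2Q gives Q* = 19.6 and P* = 57.52.
With the rebate, buyers effectively pay Pb = Ps − 3, where Ps is the price sellers receive.
On the curves, Pb = 902/15 - (2/15)Q and Ps = 53.6 + 0.2Q; the wedge Ps − Pb = 3 gives 53.6 + 0.2Q − (902/15 - (2/15)Q) = 3, so Q' = 28.6.
Then Pb = 902/15 − (2/15)·28.6 = 56.32 and Ps = 53.6 + 0.2·28.6 = 59.32.
The subsidy expands output by 28.6 − 19.6 = 9 past the efficient level; on those units the gap between marginal cost and willingness to pay runs from 0 up to 3.
DWL = ½ × 3 × 9 = 13.5.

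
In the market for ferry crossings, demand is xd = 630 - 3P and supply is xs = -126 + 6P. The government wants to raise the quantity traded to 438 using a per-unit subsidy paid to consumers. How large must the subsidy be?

At x = 438, invert demand for the buyer price: Pb = (630 − 438)/3 = 64; invert supply for the seller price: Ps = (438 − (-126))/6 = 94.
The subsidy must fill the gap: s = Ps − Pb = 94 − 64 = 30.

Required subsidy s = 30 per unit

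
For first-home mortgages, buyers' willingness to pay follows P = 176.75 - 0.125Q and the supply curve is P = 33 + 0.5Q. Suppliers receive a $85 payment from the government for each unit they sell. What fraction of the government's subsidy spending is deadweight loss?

Pre-subsidy: 176.75 - 0.125Q = 33 + 0.5Q gives Q* = 230 and P* = 148.
With the subsidy, sellers receive Ps = Pb + 85 for each unit, where Pb is the price buyers pay.
On the curves, Pb = 176.75 - 0.125Q and Ps = 33 + 0.5Q; the wedge Ps − Pb = 85 gives 33 + 0.5Q − (176.75 - 0.125Q) = 85, so Q' = 366.
Then Pb = 176.75 − 0.125·366 = 131 and Ps = 33 + 0.5·366 = 216.
ΔCS = ½(230 + 366)(148 − 131) = 5066; ΔPS = ½(230 + 366)(216 − 148) = 20264.
Government spending = 85 × 366 = 31110.
DWL = ½ × 85 × (366 − 230) = 5780; fraction = 5780 / 31110 = 34/183.

DWL / government spending = 34/183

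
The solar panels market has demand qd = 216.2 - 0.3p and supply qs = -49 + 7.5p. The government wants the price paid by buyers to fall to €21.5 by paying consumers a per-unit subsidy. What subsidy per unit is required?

At a buyer price of 21.5, quantity demanded is 216.2 − 0.3·21.5 = 209.75.
Sellers supply 209.75 only when they receive ps with -49 + 7.5·ps = 209.75, i.e. ps = 34.5.
s = ps − pb = 34.5 − 21.5 = 13.

Required subsidy s = €13 per unit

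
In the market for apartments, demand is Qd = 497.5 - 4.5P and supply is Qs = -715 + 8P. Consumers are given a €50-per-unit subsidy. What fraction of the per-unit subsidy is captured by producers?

Pre-subsidy: 497.5 - 4.5P = -715 + 8P gives P* = 97, Q* = 61.
With the rebate, buyers effectively pay Pb = Ps − 50, where Ps is the price sellers receive.
Demand in terms of Ps becomes Qd = 497.5 − 4.5(Ps − 50) = 722.5 - 4.5Ps. Setting this equal to supply: 722.5 - 4.5Ps = -715 + 8Ps, so Ps = 115.
Buyers pay Pb = 115 − 50 = 65; Q' = -715 + 8·115 = 205.
Buyers' price falls by P* − Pb = 97 − 65 = 32; sellers' price rises by Ps − P* = 115 − 97 = 18.
So producers capture 18/50 = 0.36 of each unit of subsidy.

Producer share = 0.36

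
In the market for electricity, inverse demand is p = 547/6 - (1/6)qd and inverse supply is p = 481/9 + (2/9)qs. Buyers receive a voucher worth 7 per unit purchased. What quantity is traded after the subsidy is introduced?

q' = 115

Pre-subsidy: 547/6 - (1/6)q = 481/9 + (2/9)q gives q* = 97 and p* = 75.
With the rebate, buyers effectively pay pb = ps − 7, where ps is the price sellers receive.
On the curves, pb = 547/6 - (1/6)q and ps = 481/9 + (2/9)q; the wedge ps − pb = 7 gives 481/9 + (2/9)q − (547/6 - (1/6)q) = 7, so q' = 115.
Then pb = 547/6 − (1/6)·115 = 72 and ps = 481/9 + (2/9)·115 = 79.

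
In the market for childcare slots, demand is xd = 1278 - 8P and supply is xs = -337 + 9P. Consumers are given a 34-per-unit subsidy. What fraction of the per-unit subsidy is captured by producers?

Pre-subsidy: 1278 - 8P = -337 + 9P gives P* = 95, x* = 518.
With the rebate, buyers effectively pay Pb = Ps − 34, where Ps is the price sellers receive.
Demand in terms of Ps becomes xd = 1278 − 8(Ps − 34) = 1550 - 8Ps. Setting this equal to supply: 1550 - 8Ps = -337 + 9Ps, so Ps = 111.
Buyers pay Pb = 111 − 34 = 77; x' = -337 + 9·111 = 662.
Buyers' price falls by P* − Pb = 95 − 77 = 18; sellers' price rises by Ps − P* = 111 − 95 = 16.
So producers capture 16/34 = 8/17 of each unit of subsidy.

Producer share = 8/17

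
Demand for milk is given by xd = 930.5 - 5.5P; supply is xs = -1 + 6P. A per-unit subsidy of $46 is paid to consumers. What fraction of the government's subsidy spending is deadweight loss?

DWL / government spending = 66/617

Pre-subsidy: 930.5 - 5.5P = -1 + 6P gives P* = 81, x* = 485.
With the rebate, buyers effectively pay Pb = Ps − 46, where Ps is the price sellers receive.
Demand in terms of Ps becomes xd = 930.5 − 5.5(Ps − 46) = 1183.5 - 5.5Ps. Setting this equal to supply: 1183.5 - 5.5Ps = -1 + 6Ps, so Ps = 103.
Buyers pay Pb = 103 − 46 = 57; x' = -1 + 6·103 = 617.
ΔCS = ½(485 + 617)(81 − 57) = 13224; ΔPS = ½(485 + 617)(103 − 81) = 12122.
Government spending = 46 × 617 = 28382.
DWL = ½ × 46 × (617 − 485) = 3036; fraction = 3036 / 28382 = 66/617.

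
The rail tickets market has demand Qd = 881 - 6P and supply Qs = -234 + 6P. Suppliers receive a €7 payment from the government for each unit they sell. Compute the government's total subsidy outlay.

Pre-subsidy: 881 - 6P = -234 + 6P gives P* = 1115/12, Q* = 323.5.
With the subsidy, sellers receive Ps = Pb + 7 for each unit, where Pb is the price buyers pay.
Supply in terms of Pb becomes Qs = -234 + 6(Pb + 7) = -192 + 6Pb. Setting this equal to demand: 881 - 6Pb = -192 + 6Pb, so Pb = 1073/12.
Sellers receive Ps = 1073/12 + 7 = 1157/12; Q' = 881 − 6·(1073/12) = 344.5.
Government outlay = subsidy × quantity = 7 × 344.5 = 2411.5.

Government cost = €2411.5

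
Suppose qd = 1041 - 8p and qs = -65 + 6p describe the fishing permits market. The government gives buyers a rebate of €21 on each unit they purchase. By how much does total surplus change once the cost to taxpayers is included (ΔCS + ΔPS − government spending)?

Pre-subsidy: 1041 - 8p = -65 + 6p gives p* = 79, q* = 409.
With the rebate, buyers effectively pay pb = ps − 21, where ps is the price sellers receive.
Demand in terms of ps becomes qd = 1041 − 8(ps − 21) = 1209 - 8ps. Setting this equal to supply: 1209 - 8ps = -65 + 6ps, so ps = 91.
Buyers pay pb = 91 − 21 = 70; q' = -65 + 6·91 = 481.
ΔCS = ½(409 + 481)(79 − 70) = 4005; ΔPS = ½(409 + 481)(91 − 79) = 5340.
Government spending = 21 × 481 = 10101.
Net change = 4005 + 5340 − 10101 = -756. The loss equals the DWL triangle ½·21·72.

Net change in total surplus = -€756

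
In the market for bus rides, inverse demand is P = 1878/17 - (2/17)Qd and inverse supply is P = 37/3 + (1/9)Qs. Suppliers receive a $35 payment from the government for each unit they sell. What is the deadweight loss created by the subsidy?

Pre-subsidy: 1878/17 - (2/17)Q = 37/3 + (1/9)Q gives Q* = 429 and P* = 60.
With the subsidy, sellers receive Ps = Pb + 35 for each unit, where Pb is the price buyers pay.
On the curves, Pb = 1878/17 - (2/17)Q and Ps = 37/3 + (1/9)Q; the wedge Ps − Pb = 35 gives 37/3 + (1/9)Q − (1878/17 - (2/17)Q) = 35, so Q' = 582.
Then Pb = 1878/17 − (2/17)·582 = 42 and Ps = 37/3 + (1/9)·582 = 77.
The subsidy expands output by 582 − 429 = 153 past the efficient level; on those units the gap between marginal cost and willingness to pay runs from 0 up to 35.
DWL = ½ × 35 × 153 = 2677.5.

Deadweight loss = $2677.5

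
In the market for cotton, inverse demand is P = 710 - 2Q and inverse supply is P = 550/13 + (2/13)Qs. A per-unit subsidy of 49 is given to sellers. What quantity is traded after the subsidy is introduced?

Q' = 332.75

Pre-subsidy: 710 - 2Q = 550/13 + (2/13)Q gives Q* = 310 and P* = 90.
With the subsidy, sellers receive Ps = Pb + 49 for each unit, where Pb is the price buyers pay.
On the curves, Pb = 710 - 2Q and Ps = 550/13 + (2/13)Q; the wedge Ps − Pb = 49 gives 550/13 + (2/13)Q − (710 - 2Q) = 49, so Q' = 332.75.
Then Pb = 710 − 2·332.75 = 44.5 and Ps = 550/13 + (2/13)·332.75 = 93.5.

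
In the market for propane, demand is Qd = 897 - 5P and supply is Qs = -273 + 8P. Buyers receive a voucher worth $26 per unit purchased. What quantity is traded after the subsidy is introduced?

Q' = 527

Pre-subsidy: 897 - 5P = -273 + 8P gives P* = 90, Q* = 447.
With the rebate, buyers effectively pay Pb = Ps − 26, where Ps is the price sellers receive.
Demand in terms of Ps becomes Qd = 897 − 5(Ps − 26) = 1027 - 5Ps. Setting this equal to supply: 1027 - 5Ps = -273 + 8Ps, so Ps = 100.
Buyers pay Pb = 100 − 26 = 74; Q' = -273 + 8·100 = 527.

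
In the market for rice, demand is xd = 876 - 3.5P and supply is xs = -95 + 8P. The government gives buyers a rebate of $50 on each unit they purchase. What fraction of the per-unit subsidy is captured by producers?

Pre-subsidy: 876 - 3.5P = -95 + 8P gives P* = 1942/23, x* = 13351/23.
With the rebate, buyers effectively pay Pb = Ps − 50, where Ps is the price sellers receive.
Demand in terms of Ps becomes xd = 876 − 3.5(Ps − 50) = 1051 - 3.5Ps. Setting this equal to supply: 1051 - 3.5Ps = -95 + 8Ps, so Ps = 2292/23.
Buyers pay Pb = 2292/23 − 50 = 1142/23; x' = -95 + 8·(2292/23) = 16151/23.
Buyers' price falls by P* − Pb = 1942/23 − 1142/23 = 800/23; sellers' price rises by Ps − P* = 2292/23 − 1942/23 = 350/23.
So producers capture (350/23)/50 = 7/23 of each unit of subsidy.

Producer share = 7/23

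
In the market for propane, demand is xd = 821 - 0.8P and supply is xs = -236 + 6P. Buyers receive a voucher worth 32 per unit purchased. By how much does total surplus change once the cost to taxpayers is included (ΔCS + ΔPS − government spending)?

Pre-subsidy: 821 - 0.8P = -236 + 6P gives P* = 5285/34, x* = 11843/17.
With the rebate, buyers effectively pay Pb = Ps − 32, where Ps is the price sellers receive.
Demand in terms of Ps becomes xd = 821 − 0.8(Ps − 32) = 846.6 - 0.8Ps. Setting this equal to supply: 846.6 - 0.8Ps = -236 + 6Ps, so Ps = 5413/34.
Buyers pay Pb = 5413/34 − 32 = 4325/34; x' = -236 + 6·(5413/34) = 12227/17.
ΔCS = ½(11843/17 + 12227/17)(5285/34 − 4325/34) = 5776800/289; ΔPS = ½(11843/17 + 12227/17)(5413/34 − 5285/34) = 770240/289.
Government spending = 32 × 12227/17 = 391264/17.
Net change = 5776800/289 + 770240/289 − 391264/17 = -6144/17. The loss equals the DWL triangle ½·32·384/17.

Net change in total surplus = -6144/17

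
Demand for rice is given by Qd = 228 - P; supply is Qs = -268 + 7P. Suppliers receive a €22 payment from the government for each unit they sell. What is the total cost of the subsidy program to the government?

Government cost = €4075.5

Pre-subsidy: 228 - P = -268 + 7P gives P* = 62, Q* = 166.
With the subsidy, sellers receive Ps = Pb + 22 for each unit, where Pb is the price buyers pay.
Supply in terms of Pb becomes Qs = -268 + 7(Pb + 22) = -114 + 7Pb. Setting this equal to demand: 228 - Pb = -114 + 7Pb, so Pb = 42.75.
Sellers receive Ps = 42.75 + 22 = 64.75; Q' = 228 − 1·42.75 = 185.25.
Government outlay = subsidy × quantity = 22 × 185.25 = 4075.5.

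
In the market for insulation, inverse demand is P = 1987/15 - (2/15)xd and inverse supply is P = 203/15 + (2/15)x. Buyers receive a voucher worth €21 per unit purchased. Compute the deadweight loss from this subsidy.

Pre-subsidy: 1987/15 - (2/15)x = 203/15 + (2/15)x gives x* = 446 and P* = 73.
With the rebate, buyers effectively pay Pb = Ps − 21, where Ps is the price sellers receive.
On the curves, Pb = 1987/15 - (2/15)x and Ps = 203/15 + (2/15)x; the wedge Ps − Pb = 21 gives 203/15 + (2/15)x − (1987/15 - (2/15)x) = 21, so x' = 524.75.
Then Pb = 1987/15 − (2/15)·524.75 = 62.5 and Ps = 203/15 + (2/15)·524.75 = 83.5.
The subsidy expands output by 524.75 − 446 = 78.75 past the efficient level; on those units the gap between marginal cost and willingness to pay runs from 0 up to 21.
DWL = ½ × 21 × 78.75 = 826.875.

Deadweight loss = €826.875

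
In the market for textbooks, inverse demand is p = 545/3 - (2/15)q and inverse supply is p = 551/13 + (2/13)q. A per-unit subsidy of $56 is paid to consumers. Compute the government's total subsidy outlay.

Government cost = $38080

Pre-subsidy: 545/3 - (2/15)q = 551/13 + (2/13)q gives q* = 485 and p* = 117.
With the rebate, buyers effectively pay pb = ps − 56, where ps is the price sellers receive.
On the curves, pb = 545/3 - (2/15)q and ps = 551/13 + (2/13)q; the wedge ps − pb = 56 gives 551/13 + (2/13)q − (545/3 - (2/15)q) = 56, so q' = 680.
Then pb = 545/3 − (2/15)·680 = 91 and ps = 551/13 + (2/13)·680 = 147.
Government outlay = subsidy × quantity = 56 × 680 = 38080.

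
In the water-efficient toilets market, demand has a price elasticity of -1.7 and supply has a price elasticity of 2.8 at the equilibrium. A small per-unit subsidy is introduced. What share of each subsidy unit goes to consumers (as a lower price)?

For a small subsidy around the equilibrium, the benefit split depends on the relative slopes, which at a point are proportional to the elasticities.
Buyer share = εs/(εs + |εd|) = 2.8/(2.8 + 1.7) = 28/45; seller share = |εd|/(εs + |εd|) = 17/45.

Consumer share = 28/45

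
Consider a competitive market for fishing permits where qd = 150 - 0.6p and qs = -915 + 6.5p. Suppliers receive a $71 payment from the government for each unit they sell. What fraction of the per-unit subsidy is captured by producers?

Producer share = 6/71

Pre-subsidy: 150 - 0.6p = -915 + 6.5p gives p* = 150, q* = 60.
With the subsidy, sellers receive ps = pb + 71 for each unit, where pb is the price buyers pay.
Supply in terms of pb becomes qs = -915 + 6.5(pb + 71) = -453.5 + 6.5pb. Setting this equal to demand: 150 - 0.6pb = -453.5 + 6.5pb, so pb = 85.
Sellers receive ps = 85 + 71 = 156; q' = 150 − 0.6·85 = 99.
Buyers' price falls by p* − pb = 150 − 85 = 65; sellers' price rises by ps − p* = 156 − 150 = 6.
So producers capture 6/71 = 6/71 of each unit of subsidy.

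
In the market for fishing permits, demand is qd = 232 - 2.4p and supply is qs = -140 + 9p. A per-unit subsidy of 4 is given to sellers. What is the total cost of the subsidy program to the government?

Pre-subsidy: 232 - 2.4p = -140 + 9p gives p* = 620/19, q* = 2920/19.
With the subsidy, sellers receive ps = pb + 4 for each unit, where pb is the price buyers pay.
Supply in terms of pb becomes qs = -140 + 9(pb + 4) = -104 + 9pb. Setting this equal to demand: 232 - 2.4pb = -104 + 9pb, so pb = 560/19.
Sellers receive ps = 560/19 + 4 = 636/19; q' = 232 − 2.4·(560/19) = 3064/19.
Government outlay = subsidy × quantity = 4 × 3064/19 = 12256/19.

Government cost = 12256/19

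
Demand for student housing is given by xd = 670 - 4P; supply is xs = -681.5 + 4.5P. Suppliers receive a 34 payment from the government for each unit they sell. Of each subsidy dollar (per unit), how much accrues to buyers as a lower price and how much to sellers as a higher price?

Buyers gain 18 per unit; sellers gain 16 per unit

Pre-subsidy: 670 - 4P = -681.5 + 4.5P gives P* = 159, x* = 34.
With the subsidy, sellers receive Ps = Pb + 34 for each unit, where Pb is the price buyers pay.
Supply in terms of Pb becomes xs = -681.5 + 4.5(Pb + 34) = -528.5 + 4.5Pb. Setting this equal to demand: 670 - 4Pb = -528.5 + 4.5Pb, so Pb = 141.
Sellers receive Ps = 141 + 34 = 175; x' = 670 − 4·141 = 106.
Buyers' price falls by P* − Pb = 159 − 141 = 18; sellers' price rises by Ps − P* = 175 − 159 = 16.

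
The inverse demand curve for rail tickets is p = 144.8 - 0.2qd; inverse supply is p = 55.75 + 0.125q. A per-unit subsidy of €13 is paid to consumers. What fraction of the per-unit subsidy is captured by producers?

Pre-subsidy: 144.8 - 0.2q = 55.75 + 0.125q gives q* = 274 and p* = 90.
With the rebate, buyers effectively pay pb = ps − 13, where ps is the price sellers receive.
On the curves, pb = 144.8 - 0.2q and ps = 55.75 + 0.125q; the wedge ps − pb = 13 gives 55.75 + 0.125q − (144.8 - 0.2q) = 13, so q' = 314.
Then pb = 144.8 − 0.2·314 = 82 and ps = 55.75 + 0.125·314 = 95.
Buyers' price falls by p* − pb = 90 − 82 = 8; sellers' price rises by ps − p* = 95 − 90 = 5.
So producers capture 5/13 = 5/13 of each unit of subsidy.

Producer share = 5/13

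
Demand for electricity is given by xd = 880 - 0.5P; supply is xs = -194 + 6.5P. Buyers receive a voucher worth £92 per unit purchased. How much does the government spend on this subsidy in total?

Pre-subsidy: 880 - 0.5P = -194 + 6.5P gives P* = 1074/7, x* = 5623/7.
With the rebate, buyers effectively pay Pb = Ps − 92, where Ps is the price sellers receive.
Demand in terms of Ps becomes xd = 880 − 0.5(Ps − 92) = 926 - 0.5Ps. Setting this equal to supply: 926 - 0.5Ps = -194 + 6.5Ps, so Ps = 160.
Buyers pay Pb = 160 − 92 = 68; x' = -194 + 6.5·160 = 846.
Government outlay = subsidy × quantity = 92 × 846 = 77832.

Government cost = £77832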